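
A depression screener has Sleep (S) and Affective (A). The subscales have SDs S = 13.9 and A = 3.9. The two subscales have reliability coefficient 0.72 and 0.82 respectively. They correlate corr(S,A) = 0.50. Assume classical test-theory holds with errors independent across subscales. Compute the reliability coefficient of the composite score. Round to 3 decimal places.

Var(S+A) = 13.9² + 3.9² + 2·[13.9·3.9·0.50] = 208.42 + 54.21 = 262.63.
Because errors are independent across components, Cov(Tᵢ,Tⱼ) = Cov(Xᵢ,Xⱼ); the off-diagonal part of the true-score variance is the same as above.
True-score variance = [13.9²·0.72 + 3.9²·0.82] + 54.21 = 151.583 + 54.21 = 205.793.
Reliability = 205.793 / 262.63 = 0.784.

0.784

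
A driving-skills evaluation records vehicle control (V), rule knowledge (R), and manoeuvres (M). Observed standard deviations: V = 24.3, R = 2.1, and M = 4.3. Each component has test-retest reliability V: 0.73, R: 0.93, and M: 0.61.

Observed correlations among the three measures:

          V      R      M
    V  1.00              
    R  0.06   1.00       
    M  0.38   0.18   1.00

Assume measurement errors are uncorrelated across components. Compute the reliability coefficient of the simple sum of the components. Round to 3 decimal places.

Var(V+R+M) = 24.3² + 2.1² + 4.3² + 2·[24.3·2.1·0.06 + 24.3·4.3·0.38 + 2.1·4.3·0.18] = 613.39 + 88.7868 = 702.177.
Because errors are independent across components, Cov(Tᵢ,Tⱼ) = Cov(Xᵢ,Xⱼ); the off-diagonal part of the true-score variance is the same as above.
True-score variance = [24.3²·0.73 + 2.1²·0.93 + 4.3²·0.61] + 88.7868 = 446.438 + 88.7868 = 535.225.
Reliability = 535.225 / 702.177 = 0.762.

0.762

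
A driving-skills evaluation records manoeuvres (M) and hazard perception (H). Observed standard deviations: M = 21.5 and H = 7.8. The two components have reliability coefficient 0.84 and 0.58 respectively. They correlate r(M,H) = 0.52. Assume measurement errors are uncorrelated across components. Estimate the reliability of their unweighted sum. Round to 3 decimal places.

0.857

Var(M+H) = 21.5² + 7.8² + 2·[21.5·7.8·0.52] = 523.09 + 174.408 = 697.498.
With uncorrelated errors the cross-covariances are all true-score covariance, so they carry over unchanged; only the diagonal terms shrink to ρᵢσᵢ².
True-score variance = [21.5²·0.84 + 7.8²·0.58] + 174.408 = 423.577 + 174.408 = 597.985.
Reliability = 597.985 / 697.498 = 0.857.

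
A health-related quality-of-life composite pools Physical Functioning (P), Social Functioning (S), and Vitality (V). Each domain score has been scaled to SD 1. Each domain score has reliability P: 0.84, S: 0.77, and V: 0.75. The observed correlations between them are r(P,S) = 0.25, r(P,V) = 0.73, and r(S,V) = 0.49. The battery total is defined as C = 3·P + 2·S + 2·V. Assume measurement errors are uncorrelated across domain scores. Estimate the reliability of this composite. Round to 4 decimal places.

Var(C) = 3² + 2² + 2² + 2·[6·0.25 + 6·0.73 + 4·0.49] = 17 + 15.68 = 32.68.
With uncorrelated errors the cross-covariances are all true-score covariance, so they carry over unchanged; only the diagonal terms shrink to ρᵢσᵢ².
True-score variance = [3²·0.84 + 2²·0.77 + 2²·0.75] + 15.68 = 13.64 + 15.68 = 29.32.
Reliability = 29.32 / 32.68 = 0.8972.

0.8972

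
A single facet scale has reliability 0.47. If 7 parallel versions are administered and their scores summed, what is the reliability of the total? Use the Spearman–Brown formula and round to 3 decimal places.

ρ_k = kρ / (1 + (k−1)ρ) = 7·0.47 / (1 + 6·0.47) = 3.290 / 3.820 = 0.861.

0.861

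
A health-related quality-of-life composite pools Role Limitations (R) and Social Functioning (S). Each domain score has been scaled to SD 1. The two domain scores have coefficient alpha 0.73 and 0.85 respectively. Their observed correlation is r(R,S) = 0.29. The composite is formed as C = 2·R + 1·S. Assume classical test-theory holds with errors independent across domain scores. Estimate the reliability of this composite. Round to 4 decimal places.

0.8003

Var(C) = 2² + 1 + 2·[2·0.29] = 5 + 1.16 = 6.16.
With uncorrelated errors the cross-covariances are all true-score covariance, so they carry over unchanged; only the diagonal terms shrink to ρᵢσᵢ².
True-score variance = [2²·0.73 + 0.85] + 1.16 = 3.77 + 1.16 = 4.93.
Reliability = 4.93 / 6.16 = 0.8003.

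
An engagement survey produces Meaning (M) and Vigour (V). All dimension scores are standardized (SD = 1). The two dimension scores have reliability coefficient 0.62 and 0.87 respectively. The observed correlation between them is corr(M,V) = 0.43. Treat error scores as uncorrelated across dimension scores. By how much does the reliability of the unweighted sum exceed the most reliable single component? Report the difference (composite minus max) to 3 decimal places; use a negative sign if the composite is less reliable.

-0.048

Var(sum) = 2 + 0.86 = 2.86; true-score variance = 1.49 + 0.86 = 2.35; composite reliability = 0.8217.
Max component reliability = 0.8700.
Difference = 0.8217 − 0.8700 = -0.048.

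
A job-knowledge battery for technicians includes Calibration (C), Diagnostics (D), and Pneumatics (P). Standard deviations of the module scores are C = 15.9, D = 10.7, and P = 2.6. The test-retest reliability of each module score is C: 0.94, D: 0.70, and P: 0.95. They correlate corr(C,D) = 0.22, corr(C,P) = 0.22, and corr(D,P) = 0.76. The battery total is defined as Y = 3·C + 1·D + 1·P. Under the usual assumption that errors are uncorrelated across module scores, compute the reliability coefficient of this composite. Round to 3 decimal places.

0.937

Var(Y) = 3²·15.9² + 10.7² + 2.6² + 2·[3·15.9·10.7·0.22 + 3·15.9·2.6·0.22 + 10.7·2.6·0.76] = 2396.54 + 321.427 = 2717.97.
With uncorrelated errors the cross-covariances are all true-score covariance, so they carry over unchanged; only the diagonal terms shrink to ρᵢσᵢ².
True-score variance = [3²·15.9²·0.94 + 10.7²·0.70 + 2.6²·0.95] + 321.427 = 2225.34 + 321.427 = 2546.76.
Reliability = 2546.76 / 2717.97 = 0.937.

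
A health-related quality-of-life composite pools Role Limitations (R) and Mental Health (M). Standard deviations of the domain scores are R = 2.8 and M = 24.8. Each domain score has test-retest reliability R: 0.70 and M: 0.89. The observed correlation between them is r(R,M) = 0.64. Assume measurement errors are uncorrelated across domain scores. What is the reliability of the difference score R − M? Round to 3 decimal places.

Var(R−M) = 2.8² + 24.8² − 2·2.8·24.8·0.64 = 622.88 − 88.8832 = 533.997.
Because errors are independent across components, Cov(Tᵢ,Tⱼ) = Cov(Xᵢ,Xⱼ); the off-diagonal part of the true-score variance is the same as above.
True-score variance = [2.8²·0.70 + 24.8²·0.89] − 88.8832 = 552.874 − 88.8832 = 463.99.
Reliability = 463.99 / 533.997 = 0.869.

0.869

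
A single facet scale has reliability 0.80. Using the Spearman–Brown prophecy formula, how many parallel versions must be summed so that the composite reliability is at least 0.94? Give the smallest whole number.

4

k ≥ ρ*(1−ρ₁)/(ρ₁(1−ρ*)) = 0.94·0.20 / (0.80·0.06) = 3.917.
Smallest integer k = 4.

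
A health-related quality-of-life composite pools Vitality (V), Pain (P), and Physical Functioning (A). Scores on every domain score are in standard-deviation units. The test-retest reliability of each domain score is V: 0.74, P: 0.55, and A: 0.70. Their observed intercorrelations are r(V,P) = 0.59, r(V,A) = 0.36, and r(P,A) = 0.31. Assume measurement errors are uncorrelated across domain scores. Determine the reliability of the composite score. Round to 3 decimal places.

Var(V+P+A) = 3 + 2·[0.59 + 0.36 + 0.31] = 3 + 2.52 = 5.52.
Because errors are independent across components, Cov(Tᵢ,Tⱼ) = Cov(Xᵢ,Xⱼ); the off-diagonal part of the true-score variance is the same as above.
True-score variance = [0.74 + 0.55 + 0.70] + 2.52 = 1.99 + 2.52 = 4.51.
Reliability = 4.51 / 5.52 = 0.817.

0.817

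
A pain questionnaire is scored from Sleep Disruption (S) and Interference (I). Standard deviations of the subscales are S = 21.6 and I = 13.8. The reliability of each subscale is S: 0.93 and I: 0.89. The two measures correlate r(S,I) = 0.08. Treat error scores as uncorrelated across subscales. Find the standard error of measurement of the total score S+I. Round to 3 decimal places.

7.322

Var(total) = 657 + 47.6928 = 704.693.
True-score variance = 603.392 + 47.6928 = 651.085, so reliability = 0.9239.
Error variance = 704.693 − 651.085 = 53.6076; SEM = √53.6076 = 7.322.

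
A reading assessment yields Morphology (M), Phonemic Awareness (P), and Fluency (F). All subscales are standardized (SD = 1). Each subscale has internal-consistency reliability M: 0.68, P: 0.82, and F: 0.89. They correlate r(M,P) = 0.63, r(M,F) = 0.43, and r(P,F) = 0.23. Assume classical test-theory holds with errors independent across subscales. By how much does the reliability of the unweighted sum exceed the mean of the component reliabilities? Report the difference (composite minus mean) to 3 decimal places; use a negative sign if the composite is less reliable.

0.094

Var(sum) = 3 + 2.58 = 5.58; true-score variance = 2.39 + 2.58 = 4.97; composite reliability = 0.8907.
Mean component reliability = 0.7967.
Difference = 0.8907 − 0.7967 = 0.094.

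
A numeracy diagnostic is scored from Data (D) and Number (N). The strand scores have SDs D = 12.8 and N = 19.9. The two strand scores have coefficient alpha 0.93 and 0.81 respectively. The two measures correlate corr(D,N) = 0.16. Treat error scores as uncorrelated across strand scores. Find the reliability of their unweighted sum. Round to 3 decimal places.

0.865

Var(D+N) = 12.8² + 19.9² + 2·[12.8·19.9·0.16] = 559.85 + 81.5104 = 641.36.
With uncorrelated errors the cross-covariances are all true-score covariance, so they carry over unchanged; only the diagonal terms shrink to ρᵢσᵢ².
True-score variance = [12.8²·0.93 + 19.9²·0.81] + 81.5104 = 473.139 + 81.5104 = 554.65.
Reliability = 554.65 / 641.36 = 0.865.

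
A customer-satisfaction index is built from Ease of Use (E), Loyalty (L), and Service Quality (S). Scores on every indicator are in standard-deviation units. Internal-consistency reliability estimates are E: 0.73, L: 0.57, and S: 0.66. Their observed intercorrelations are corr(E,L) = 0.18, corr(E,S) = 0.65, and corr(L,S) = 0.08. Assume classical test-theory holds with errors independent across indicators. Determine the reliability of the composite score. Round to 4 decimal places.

0.7842

Var(E+L+S) = 3 + 2·[0.18 + 0.65 + 0.08] = 3 + 1.82 = 4.82.
Because errors are independent across components, Cov(Tᵢ,Tⱼ) = Cov(Xᵢ,Xⱼ); the off-diagonal part of the true-score variance is the same as above.
True-score variance = [0.73 + 0.57 + 0.66] + 1.82 = 1.96 + 1.82 = 3.78.
Reliability = 3.78 / 4.82 = 0.7842.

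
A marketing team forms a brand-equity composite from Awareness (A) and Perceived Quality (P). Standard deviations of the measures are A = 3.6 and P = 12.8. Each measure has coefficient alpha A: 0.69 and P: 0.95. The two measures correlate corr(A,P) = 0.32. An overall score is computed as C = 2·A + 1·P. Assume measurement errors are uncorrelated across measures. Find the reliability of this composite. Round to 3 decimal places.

0.912

Var(C) = 2²·3.6² + 12.8² + 2·[2·3.6·12.8·0.32] = 215.68 + 58.9824 = 274.662.
With uncorrelated errors the cross-covariances are all true-score covariance, so they carry over unchanged; only the diagonal terms shrink to ρᵢσᵢ².
True-score variance = [2²·3.6²·0.69 + 12.8²·0.95] + 58.9824 = 191.418 + 58.9824 = 250.4.
Reliability = 250.4 / 274.662 = 0.912.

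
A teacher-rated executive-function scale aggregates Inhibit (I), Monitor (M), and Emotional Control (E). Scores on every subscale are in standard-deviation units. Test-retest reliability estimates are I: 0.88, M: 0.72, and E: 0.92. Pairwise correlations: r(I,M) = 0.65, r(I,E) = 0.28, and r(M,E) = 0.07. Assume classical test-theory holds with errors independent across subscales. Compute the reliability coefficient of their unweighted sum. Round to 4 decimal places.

Var(I+M+E) = 3 + 2·[0.65 + 0.28 + 0.07] = 3 + 2 = 5.
With uncorrelated errors the cross-covariances are all true-score covariance, so they carry over unchanged; only the diagonal terms shrink to ρᵢσᵢ².
True-score variance = [0.88 + 0.72 + 0.92] + 2 = 2.52 + 2 = 4.52.
Reliability = 4.52 / 5 = 0.9040.

0.9040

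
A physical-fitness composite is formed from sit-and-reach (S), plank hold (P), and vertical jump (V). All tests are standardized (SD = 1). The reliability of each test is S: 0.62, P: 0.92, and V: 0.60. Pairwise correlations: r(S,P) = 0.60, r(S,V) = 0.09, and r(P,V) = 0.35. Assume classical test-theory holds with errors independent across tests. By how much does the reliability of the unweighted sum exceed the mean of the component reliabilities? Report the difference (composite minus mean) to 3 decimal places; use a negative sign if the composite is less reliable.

0.117

Var(sum) = 3 + 2.08 = 5.08; true-score variance = 2.14 + 2.08 = 4.22; composite reliability = 0.8307.
Mean component reliability = 0.7133.
Difference = 0.8307 − 0.7133 = 0.117.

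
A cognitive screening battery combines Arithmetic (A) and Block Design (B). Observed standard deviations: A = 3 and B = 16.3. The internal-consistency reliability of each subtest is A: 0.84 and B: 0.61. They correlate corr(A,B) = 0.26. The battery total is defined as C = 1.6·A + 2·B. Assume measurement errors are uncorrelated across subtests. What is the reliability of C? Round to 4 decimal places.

Var(C) = 1.6²·3² + 2²·16.3² + 2·[3.2·3·16.3·0.26] = 1085.8 + 81.3696 = 1167.17.
Under uncorrelated errors the observed covariances equal the true-score covariances, so only the own-variance terms attenuate.
True-score variance = [1.6²·3²·0.84 + 2²·16.3²·0.61] + 81.3696 = 667.637 + 81.3696 = 749.007.
Reliability = 749.007 / 1167.17 = 0.6417.

0.6417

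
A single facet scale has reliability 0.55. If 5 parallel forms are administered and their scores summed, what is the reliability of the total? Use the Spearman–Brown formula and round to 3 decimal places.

ρ_k = kρ / (1 + (k−1)ρ) = 5·0.55 / (1 + 4·0.55) = 2.750 / 3.200 = 0.859.

0.859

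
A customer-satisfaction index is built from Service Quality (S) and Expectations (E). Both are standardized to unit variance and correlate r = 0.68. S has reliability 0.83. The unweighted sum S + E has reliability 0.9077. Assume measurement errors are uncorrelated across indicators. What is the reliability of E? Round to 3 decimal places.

Var(S+E) = 2 + 2·0.68 = 3.360.
True-score variance = ρ_S + ρ_E + 2·0.68, so 0.9077 = (0.83 + ρ_E + 1.36) / 3.360.
ρ_E = 0.9077·3.360 − 0.83 − 1.36 = 0.860.

0.860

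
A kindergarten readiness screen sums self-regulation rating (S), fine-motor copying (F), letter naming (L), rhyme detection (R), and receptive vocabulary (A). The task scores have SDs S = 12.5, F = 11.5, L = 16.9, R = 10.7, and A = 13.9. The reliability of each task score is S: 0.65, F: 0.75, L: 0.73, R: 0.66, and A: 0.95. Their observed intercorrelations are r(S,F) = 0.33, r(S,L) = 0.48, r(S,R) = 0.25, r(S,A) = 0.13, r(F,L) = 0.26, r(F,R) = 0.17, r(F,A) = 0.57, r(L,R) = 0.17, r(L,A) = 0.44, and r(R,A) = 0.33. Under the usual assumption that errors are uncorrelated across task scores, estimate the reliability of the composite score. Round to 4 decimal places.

0.8924

Var(S+F+L+R+A) = 12.5² + 11.5² + 16.9² + 10.7² + 13.9² + 2·[12.5·11.5·0.33 + 12.5·16.9·0.48 + 12.5·10.7·0.25 + 12.5·13.9·0.13 + 11.5·16.9·0.26 + 11.5·10.7·0.17 + 11.5·13.9·0.57 + 16.9·10.7·0.17 + 16.9·13.9·0.44 + 10.7·13.9·0.33] = 881.81 + 1101.22 = 1983.03.
Because errors are independent across components, Cov(Tᵢ,Tⱼ) = Cov(Xᵢ,Xⱼ); the off-diagonal part of the true-score variance is the same as above.
True-score variance = [12.5²·0.65 + 11.5²·0.75 + 16.9²·0.73 + 10.7²·0.66 + 13.9²·0.95] + 1101.22 = 668.358 + 1101.22 = 1769.58.
Reliability = 1769.58 / 1983.03 = 0.8924.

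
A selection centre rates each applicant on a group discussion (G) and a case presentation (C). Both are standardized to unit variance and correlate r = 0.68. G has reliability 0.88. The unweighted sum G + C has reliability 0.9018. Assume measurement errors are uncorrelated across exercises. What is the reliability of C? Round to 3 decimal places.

Var(G+C) = 2 + 2·0.68 = 3.360.
True-score variance = ρ_G + ρ_C + 2·0.68, so 0.9018 = (0.88 + ρ_C + 1.36) / 3.360.
ρ_C = 0.9018·3.360 − 0.88 − 1.36 = 0.790.

0.790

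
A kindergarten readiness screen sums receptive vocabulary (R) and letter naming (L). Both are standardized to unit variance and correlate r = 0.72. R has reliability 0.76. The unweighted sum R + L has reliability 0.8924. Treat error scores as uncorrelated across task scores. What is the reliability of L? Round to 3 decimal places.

0.870

Var(R+L) = 2 + 2·0.72 = 3.440.
True-score variance = ρ_R + ρ_L + 2·0.72, so 0.8924 = (0.76 + ρ_L + 1.44) / 3.440.
ρ_L = 0.8924·3.440 − 0.76 − 1.44 = 0.870.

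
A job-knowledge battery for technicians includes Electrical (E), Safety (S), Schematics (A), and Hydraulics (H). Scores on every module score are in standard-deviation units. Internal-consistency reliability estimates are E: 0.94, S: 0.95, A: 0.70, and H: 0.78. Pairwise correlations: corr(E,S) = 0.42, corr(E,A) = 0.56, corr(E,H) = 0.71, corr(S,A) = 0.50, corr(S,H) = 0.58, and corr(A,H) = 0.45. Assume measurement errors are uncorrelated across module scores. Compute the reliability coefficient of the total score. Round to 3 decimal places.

Var(E+S+A+H) = 4 + 2·[0.42 + 0.56 + 0.71 + 0.50 + 0.58 + 0.45] = 4 + 6.44 = 10.44.
Under uncorrelated errors the observed covariances equal the true-score covariances, so only the own-variance terms attenuate.
True-score variance = [0.94 + 0.95 + 0.70 + 0.78] + 6.44 = 3.37 + 6.44 = 9.81.
Reliability = 9.81 / 10.44 = 0.940.

0.940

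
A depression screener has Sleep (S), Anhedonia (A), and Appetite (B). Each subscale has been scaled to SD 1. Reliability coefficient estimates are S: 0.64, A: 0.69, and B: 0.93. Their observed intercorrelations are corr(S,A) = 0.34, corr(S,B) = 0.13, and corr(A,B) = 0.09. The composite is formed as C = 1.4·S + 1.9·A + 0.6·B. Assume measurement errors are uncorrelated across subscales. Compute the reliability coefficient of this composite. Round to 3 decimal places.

Var(C) = 1.4² + 1.9² + 0.6² + 2·[2.66·0.34 + 0.84·0.13 + 1.14·0.09] = 5.93 + 2.2324 = 8.1624.
Under uncorrelated errors the observed covariances equal the true-score covariances, so only the own-variance terms attenuate.
True-score variance = [1.4²·0.64 + 1.9²·0.69 + 0.6²·0.93] + 2.2324 = 4.0801 + 2.2324 = 6.3125.
Reliability = 6.3125 / 8.1624 = 0.773.

0.773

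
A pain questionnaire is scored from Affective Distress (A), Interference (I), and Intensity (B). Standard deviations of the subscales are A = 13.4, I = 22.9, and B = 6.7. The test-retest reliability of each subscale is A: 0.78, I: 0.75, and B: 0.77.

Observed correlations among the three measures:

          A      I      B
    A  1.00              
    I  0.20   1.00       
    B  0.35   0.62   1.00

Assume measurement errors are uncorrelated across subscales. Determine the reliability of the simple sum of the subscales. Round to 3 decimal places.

Var(A+I+B) = 13.4² + 22.9² + 6.7² + 2·[13.4·22.9·0.20 + 13.4·6.7·0.35 + 22.9·6.7·0.62] = 748.86 + 375.843 = 1124.7.
With uncorrelated errors the cross-covariances are all true-score covariance, so they carry over unchanged; only the diagonal terms shrink to ρᵢσᵢ².
True-score variance = [13.4²·0.78 + 22.9²·0.75 + 6.7²·0.77] + 375.843 = 567.93 + 375.843 = 943.773.
Reliability = 943.773 / 1124.7 = 0.839.

0.839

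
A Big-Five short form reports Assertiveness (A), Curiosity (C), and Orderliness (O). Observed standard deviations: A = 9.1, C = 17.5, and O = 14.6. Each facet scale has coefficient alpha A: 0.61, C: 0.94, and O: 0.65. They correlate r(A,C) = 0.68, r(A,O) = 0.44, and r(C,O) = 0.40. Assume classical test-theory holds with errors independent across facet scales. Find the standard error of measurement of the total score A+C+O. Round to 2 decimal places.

Var(total) = 602.22 + 537.897 = 1140.12.
True-score variance = 476.943 + 537.897 = 1014.84, so reliability = 0.8901.
Error variance = 1140.12 − 1014.84 = 125.277; SEM = √125.277 = 11.19.

11.19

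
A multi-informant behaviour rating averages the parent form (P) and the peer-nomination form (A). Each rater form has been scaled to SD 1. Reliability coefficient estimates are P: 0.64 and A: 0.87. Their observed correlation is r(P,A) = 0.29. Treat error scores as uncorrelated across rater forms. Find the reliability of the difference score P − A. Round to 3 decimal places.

Var(P−A) = 1 + 1 − 2·0.29 = 2 − 0.58 = 1.42.
Under uncorrelated errors the observed covariances equal the true-score covariances, so only the own-variance terms attenuate.
True-score variance = [0.64 + 0.87] − 0.58 = 1.51 − 0.58 = 0.93.
Reliability = 0.93 / 1.42 = 0.655.

0.655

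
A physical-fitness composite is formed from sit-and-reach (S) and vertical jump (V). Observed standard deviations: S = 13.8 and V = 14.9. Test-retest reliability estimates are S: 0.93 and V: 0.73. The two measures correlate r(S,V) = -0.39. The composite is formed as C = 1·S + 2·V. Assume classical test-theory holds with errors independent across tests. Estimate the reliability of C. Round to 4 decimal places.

0.6660

Var(C) = 13.8² + 2²·14.9² + 2·[2·13.8·14.9·(-0.39)] = 1078.48 − 320.767 = 757.713.
With uncorrelated errors the cross-covariances are all true-score covariance, so they carry over unchanged; only the diagonal terms shrink to ρᵢσᵢ².
True-score variance = [13.8²·0.93 + 2²·14.9²·0.73] − 320.767 = 825.378 − 320.767 = 504.611.
Reliability = 504.611 / 757.713 = 0.6660.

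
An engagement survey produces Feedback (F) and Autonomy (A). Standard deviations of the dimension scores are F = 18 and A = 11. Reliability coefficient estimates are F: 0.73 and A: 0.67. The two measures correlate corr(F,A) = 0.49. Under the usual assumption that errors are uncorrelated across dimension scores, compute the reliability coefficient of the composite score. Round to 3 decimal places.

Var(F+A) = 18² + 11² + 2·[18·11·0.49] = 445 + 194.04 = 639.04.
With uncorrelated errors the cross-covariances are all true-score covariance, so they carry over unchanged; only the diagonal terms shrink to ρᵢσᵢ².
True-score variance = [18²·0.73 + 11²·0.67] + 194.04 = 317.59 + 194.04 = 511.63.
Reliability = 511.63 / 639.04 = 0.801.

0.801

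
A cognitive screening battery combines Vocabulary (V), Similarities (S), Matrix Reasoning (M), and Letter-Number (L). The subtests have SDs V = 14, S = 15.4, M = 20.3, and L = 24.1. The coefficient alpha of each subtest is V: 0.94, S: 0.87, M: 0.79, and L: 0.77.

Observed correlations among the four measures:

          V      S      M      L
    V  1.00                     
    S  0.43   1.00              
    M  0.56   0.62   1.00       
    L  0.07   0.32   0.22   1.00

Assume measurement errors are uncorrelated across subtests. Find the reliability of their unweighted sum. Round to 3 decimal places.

Var(V+S+M+L) = 14² + 15.4² + 20.3² + 24.1² + 2·[14·15.4·0.43 + 14·20.3·0.56 + 14·24.1·0.07 + 15.4·20.3·0.62 + 15.4·24.1·0.32 + 20.3·24.1·0.22] = 1426.06 + 1391.4 = 2817.46.
Under uncorrelated errors the observed covariances equal the true-score covariances, so only the own-variance terms attenuate.
True-score variance = [14²·0.94 + 15.4²·0.87 + 20.3²·0.79 + 24.1²·0.77] + 1391.4 = 1163.34 + 1391.4 = 2554.74.
Reliability = 2554.74 / 2817.46 = 0.907.

0.907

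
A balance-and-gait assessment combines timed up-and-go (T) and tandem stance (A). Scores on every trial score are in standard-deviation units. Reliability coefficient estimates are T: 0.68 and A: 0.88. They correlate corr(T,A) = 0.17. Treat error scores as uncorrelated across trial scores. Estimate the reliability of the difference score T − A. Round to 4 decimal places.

Var(T−A) = 1 + 1 − 2·0.17 = 2 − 0.34 = 1.66.
Because errors are independent across components, Cov(Tᵢ,Tⱼ) = Cov(Xᵢ,Xⱼ); the off-diagonal part of the true-score variance is the same as above.
True-score variance = [0.68 + 0.88] − 0.34 = 1.56 − 0.34 = 1.22.
Reliability = 1.22 / 1.66 = 0.7349.

0.7349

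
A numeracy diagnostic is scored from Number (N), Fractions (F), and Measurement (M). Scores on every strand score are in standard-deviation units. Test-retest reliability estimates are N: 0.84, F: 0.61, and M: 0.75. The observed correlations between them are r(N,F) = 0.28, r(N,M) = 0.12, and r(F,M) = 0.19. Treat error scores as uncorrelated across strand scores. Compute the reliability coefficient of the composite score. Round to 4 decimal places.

0.8086

Var(N+F+M) = 3 + 2·[0.28 + 0.12 + 0.19] = 3 + 1.18 = 4.18.
With uncorrelated errors the cross-covariances are all true-score covariance, so they carry over unchanged; only the diagonal terms shrink to ρᵢσᵢ².
True-score variance = [0.84 + 0.61 + 0.75] + 1.18 = 2.2 + 1.18 = 3.38.
Reliability = 3.38 / 4.18 = 0.8086.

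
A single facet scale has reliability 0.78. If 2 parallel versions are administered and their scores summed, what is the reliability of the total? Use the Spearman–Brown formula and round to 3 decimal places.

0.876

ρ_k = kρ / (1 + (k−1)ρ) = 2·0.78 / (1 + 1·0.78) = 1.560 / 1.780 = 0.876.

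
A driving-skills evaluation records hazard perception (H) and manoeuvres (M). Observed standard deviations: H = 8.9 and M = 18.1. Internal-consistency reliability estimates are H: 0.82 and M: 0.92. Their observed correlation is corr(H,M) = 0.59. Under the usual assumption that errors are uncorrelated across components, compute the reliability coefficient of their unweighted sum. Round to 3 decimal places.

0.932

Var(H+M) = 8.9² + 18.1² + 2·[8.9·18.1·0.59] = 406.82 + 190.086 = 596.906.
With uncorrelated errors the cross-covariances are all true-score covariance, so they carry over unchanged; only the diagonal terms shrink to ρᵢσᵢ².
True-score variance = [8.9²·0.82 + 18.1²·0.92] + 190.086 = 366.353 + 190.086 = 556.44.
Reliability = 556.44 / 596.906 = 0.932.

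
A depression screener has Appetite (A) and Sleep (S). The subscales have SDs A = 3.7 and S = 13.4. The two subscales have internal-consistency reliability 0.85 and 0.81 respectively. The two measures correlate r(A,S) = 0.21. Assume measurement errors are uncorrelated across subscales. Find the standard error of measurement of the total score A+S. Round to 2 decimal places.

Var(total) = 193.25 + 20.8236 = 214.074.
True-score variance = 157.08 + 20.8236 = 177.904, so reliability = 0.8310.
Error variance = 214.074 − 177.904 = 36.1699; SEM = √36.1699 = 6.01.

6.01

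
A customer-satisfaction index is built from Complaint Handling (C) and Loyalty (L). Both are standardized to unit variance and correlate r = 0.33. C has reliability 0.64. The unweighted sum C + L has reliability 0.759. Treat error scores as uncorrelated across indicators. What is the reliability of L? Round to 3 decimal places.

0.719

Var(C+L) = 2 + 2·0.33 = 2.660.
True-score variance = ρ_C + ρ_L + 2·0.33, so 0.759 = (0.64 + ρ_L + 0.66) / 2.660.
ρ_L = 0.759·2.660 − 0.64 − 0.66 = 0.719.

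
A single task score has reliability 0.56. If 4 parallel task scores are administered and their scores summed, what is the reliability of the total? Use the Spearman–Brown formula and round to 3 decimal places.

ρ_k = kρ / (1 + (k−1)ρ) = 4·0.56 / (1 + 3·0.56) = 2.240 / 2.680 = 0.836.

0.836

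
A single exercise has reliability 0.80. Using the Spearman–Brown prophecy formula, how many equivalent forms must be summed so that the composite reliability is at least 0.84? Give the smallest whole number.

k ≥ ρ*(1−ρ₁)/(ρ₁(1−ρ*)) = 0.84·0.20 / (0.80·0.16) = 1.312.
Smallest integer k = 2.

2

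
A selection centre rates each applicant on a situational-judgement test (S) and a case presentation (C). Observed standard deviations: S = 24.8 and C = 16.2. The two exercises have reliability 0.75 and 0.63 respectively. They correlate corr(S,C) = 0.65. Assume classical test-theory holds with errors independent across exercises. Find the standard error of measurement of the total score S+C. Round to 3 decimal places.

15.839

Var(total) = 877.48 + 522.288 = 1399.77.
True-score variance = 626.617 + 522.288 = 1148.91, so reliability = 0.8208.
Error variance = 1399.77 − 1148.91 = 250.863; SEM = √250.863 = 15.839.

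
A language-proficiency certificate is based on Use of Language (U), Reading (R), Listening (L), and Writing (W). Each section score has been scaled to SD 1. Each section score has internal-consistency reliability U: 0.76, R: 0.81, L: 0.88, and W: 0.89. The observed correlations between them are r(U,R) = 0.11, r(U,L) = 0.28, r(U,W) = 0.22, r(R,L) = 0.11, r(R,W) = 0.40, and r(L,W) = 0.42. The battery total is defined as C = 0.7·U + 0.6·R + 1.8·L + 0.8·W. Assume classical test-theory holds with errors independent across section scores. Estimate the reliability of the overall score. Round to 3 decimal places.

0.915

Var(C) = 0.7² + 0.6² + 1.8² + 0.8² + 2·[0.42·0.11 + 1.26·0.28 + 0.56·0.22 + 1.08·0.11 + 0.48·0.40 + 1.44·0.42] = 4.73 + 2.8756 = 7.6056.
Under uncorrelated errors the observed covariances equal the true-score covariances, so only the own-variance terms attenuate.
True-score variance = [0.7²·0.76 + 0.6²·0.81 + 1.8²·0.88 + 0.8²·0.89] + 2.8756 = 4.0848 + 2.8756 = 6.9604.
Reliability = 6.9604 / 7.6056 = 0.915.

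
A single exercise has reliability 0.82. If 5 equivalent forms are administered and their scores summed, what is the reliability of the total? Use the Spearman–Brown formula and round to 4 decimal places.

0.9579

ρ_k = kρ / (1 + (k−1)ρ) = 5·0.82 / (1 + 4·0.82) = 4.100 / 4.280 = 0.9579.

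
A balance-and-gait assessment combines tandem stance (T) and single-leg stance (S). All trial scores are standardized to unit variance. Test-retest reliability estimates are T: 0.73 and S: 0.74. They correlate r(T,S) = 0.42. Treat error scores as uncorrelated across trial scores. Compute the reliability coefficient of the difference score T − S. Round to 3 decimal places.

0.543

Var(T−S) = 1 + 1 − 2·0.42 = 2 − 0.84 = 1.16.
Under uncorrelated errors the observed covariances equal the true-score covariances, so only the own-variance terms attenuate.
True-score variance = [0.73 + 0.74] − 0.84 = 1.47 − 0.84 = 0.63.
Reliability = 0.63 / 1.16 = 0.543.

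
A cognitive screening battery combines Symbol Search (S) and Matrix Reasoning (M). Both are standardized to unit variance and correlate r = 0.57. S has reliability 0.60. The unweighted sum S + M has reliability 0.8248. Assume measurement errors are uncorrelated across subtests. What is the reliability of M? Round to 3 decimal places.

Var(S+M) = 2 + 2·0.57 = 3.140.
True-score variance = ρ_S + ρ_M + 2·0.57, so 0.8248 = (0.60 + ρ_M + 1.14) / 3.140.
ρ_M = 0.8248·3.140 − 0.60 − 1.14 = 0.850.

0.850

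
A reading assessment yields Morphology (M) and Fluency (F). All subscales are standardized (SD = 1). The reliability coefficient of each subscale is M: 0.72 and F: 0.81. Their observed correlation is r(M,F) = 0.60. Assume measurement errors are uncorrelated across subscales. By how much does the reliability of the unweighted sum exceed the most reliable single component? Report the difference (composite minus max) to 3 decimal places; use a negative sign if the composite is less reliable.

Var(sum) = 2 + 1.2 = 3.2; true-score variance = 1.53 + 1.2 = 2.73; composite reliability = 0.8531.
Max component reliability = 0.8100.
Difference = 0.8531 − 0.8100 = 0.043.

0.043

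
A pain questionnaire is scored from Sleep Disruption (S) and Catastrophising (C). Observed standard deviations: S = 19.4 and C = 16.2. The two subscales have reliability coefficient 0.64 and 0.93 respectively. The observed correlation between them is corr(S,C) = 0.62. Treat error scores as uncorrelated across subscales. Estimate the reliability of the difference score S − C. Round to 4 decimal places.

0.3823

Var(S−C) = 19.4² + 16.2² − 2·19.4·16.2·0.62 = 638.8 − 389.707 = 249.093.
Under uncorrelated errors the observed covariances equal the true-score covariances, so only the own-variance terms attenuate.
True-score variance = [19.4²·0.64 + 16.2²·0.93] − 389.707 = 484.94 − 389.707 = 95.2324.
Reliability = 95.2324 / 249.093 = 0.3823.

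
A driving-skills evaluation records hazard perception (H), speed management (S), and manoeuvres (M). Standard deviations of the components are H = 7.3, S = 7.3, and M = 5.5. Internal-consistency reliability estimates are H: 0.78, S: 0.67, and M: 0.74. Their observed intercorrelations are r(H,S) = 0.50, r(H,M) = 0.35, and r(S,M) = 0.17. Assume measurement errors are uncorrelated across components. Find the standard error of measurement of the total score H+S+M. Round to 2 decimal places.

Var(total) = 136.83 + 95.046 = 231.876.
True-score variance = 99.6555 + 95.046 = 194.702, so reliability = 0.8397.
Error variance = 231.876 − 194.702 = 37.1745; SEM = √37.1745 = 6.10.

6.10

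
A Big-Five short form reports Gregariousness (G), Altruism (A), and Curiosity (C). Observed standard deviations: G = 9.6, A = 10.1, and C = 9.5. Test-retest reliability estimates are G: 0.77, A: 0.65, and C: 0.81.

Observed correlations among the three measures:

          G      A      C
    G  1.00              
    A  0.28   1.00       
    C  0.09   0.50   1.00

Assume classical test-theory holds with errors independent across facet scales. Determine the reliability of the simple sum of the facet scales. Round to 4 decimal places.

Var(G+A+C) = 9.6² + 10.1² + 9.5² + 2·[9.6·10.1·0.28 + 9.6·9.5·0.09 + 10.1·9.5·0.50] = 284.42 + 166.664 = 451.084.
Because errors are independent across components, Cov(Tᵢ,Tⱼ) = Cov(Xᵢ,Xⱼ); the off-diagonal part of the true-score variance is the same as above.
True-score variance = [9.6²·0.77 + 10.1²·0.65 + 9.5²·0.81] + 166.664 = 210.372 + 166.664 = 377.036.
Reliability = 377.036 / 451.084 = 0.8358.

0.8358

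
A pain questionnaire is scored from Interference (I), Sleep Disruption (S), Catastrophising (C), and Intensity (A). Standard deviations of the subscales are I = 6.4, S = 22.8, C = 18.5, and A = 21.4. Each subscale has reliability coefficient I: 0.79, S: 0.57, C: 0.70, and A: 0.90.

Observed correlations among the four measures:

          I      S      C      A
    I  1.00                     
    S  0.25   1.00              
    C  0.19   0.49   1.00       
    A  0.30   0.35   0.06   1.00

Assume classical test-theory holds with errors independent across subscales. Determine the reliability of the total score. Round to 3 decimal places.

0.839

Var(I+S+C+A) = 6.4² + 22.8² + 18.5² + 21.4² + 2·[6.4·22.8·0.25 + 6.4·18.5·0.19 + 6.4·21.4·0.30 + 22.8·18.5·0.49 + 22.8·21.4·0.35 + 18.5·21.4·0.06] = 1361.01 + 1002.54 = 2363.55.
With uncorrelated errors the cross-covariances are all true-score covariance, so they carry over unchanged; only the diagonal terms shrink to ρᵢσᵢ².
True-score variance = [6.4²·0.79 + 22.8²·0.57 + 18.5²·0.70 + 21.4²·0.90] + 1002.54 = 980.406 + 1002.54 = 1982.95.
Reliability = 1982.95 / 2363.55 = 0.839.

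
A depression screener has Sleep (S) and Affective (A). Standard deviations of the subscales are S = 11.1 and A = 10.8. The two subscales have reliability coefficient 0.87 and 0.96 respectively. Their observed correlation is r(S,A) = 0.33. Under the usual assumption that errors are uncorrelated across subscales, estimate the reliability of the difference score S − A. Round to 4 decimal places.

0.8713

Var(S−A) = 11.1² + 10.8² − 2·11.1·10.8·0.33 = 239.85 − 79.1208 = 160.729.
Because errors are independent across components, Cov(Tᵢ,Tⱼ) = Cov(Xᵢ,Xⱼ); the off-diagonal part of the true-score variance is the same as above.
True-score variance = [11.1²·0.87 + 10.8²·0.96] − 79.1208 = 219.167 − 79.1208 = 140.046.
Reliability = 140.046 / 160.729 = 0.8713.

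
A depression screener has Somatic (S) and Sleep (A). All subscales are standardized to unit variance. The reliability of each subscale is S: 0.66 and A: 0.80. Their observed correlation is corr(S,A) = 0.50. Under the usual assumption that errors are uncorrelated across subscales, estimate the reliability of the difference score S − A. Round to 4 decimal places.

Var(S−A) = 1 + 1 − 2·0.50 = 2 − 1 = 1.
Because errors are independent across components, Cov(Tᵢ,Tⱼ) = Cov(Xᵢ,Xⱼ); the off-diagonal part of the true-score variance is the same as above.
True-score variance = [0.66 + 0.80] − 1 = 1.46 − 1 = 0.46.
Reliability = 0.46 / 1 = 0.4600.

0.4600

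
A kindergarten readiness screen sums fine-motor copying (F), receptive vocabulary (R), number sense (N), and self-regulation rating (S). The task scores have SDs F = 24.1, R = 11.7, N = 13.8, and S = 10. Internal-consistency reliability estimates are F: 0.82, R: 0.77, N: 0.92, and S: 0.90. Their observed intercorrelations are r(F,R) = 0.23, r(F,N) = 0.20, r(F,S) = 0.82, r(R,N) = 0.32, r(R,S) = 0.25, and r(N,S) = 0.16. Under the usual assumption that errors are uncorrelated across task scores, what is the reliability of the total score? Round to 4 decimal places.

Var(F+R+N+S) = 24.1² + 11.7² + 13.8² + 10² + 2·[24.1·11.7·0.23 + 24.1·13.8·0.20 + 24.1·10·0.82 + 11.7·13.8·0.32 + 11.7·10·0.25 + 13.8·10·0.16] = 1008.14 + 863.973 = 1872.11.
With uncorrelated errors the cross-covariances are all true-score covariance, so they carry over unchanged; only the diagonal terms shrink to ρᵢσᵢ².
True-score variance = [24.1²·0.82 + 11.7²·0.77 + 13.8²·0.92 + 10²·0.90] + 863.973 = 846.874 + 863.973 = 1710.85.
Reliability = 1710.85 / 1872.11 = 0.9139.

0.9139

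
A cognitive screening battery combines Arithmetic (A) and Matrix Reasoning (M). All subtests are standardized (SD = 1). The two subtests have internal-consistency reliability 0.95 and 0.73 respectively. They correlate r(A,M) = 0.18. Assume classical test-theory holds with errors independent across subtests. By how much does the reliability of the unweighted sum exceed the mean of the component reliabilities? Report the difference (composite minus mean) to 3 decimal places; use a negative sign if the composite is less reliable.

Var(sum) = 2 + 0.36 = 2.36; true-score variance = 1.68 + 0.36 = 2.04; composite reliability = 0.8644.
Mean component reliability = 0.8400.
Difference = 0.8644 − 0.8400 = 0.024.

0.024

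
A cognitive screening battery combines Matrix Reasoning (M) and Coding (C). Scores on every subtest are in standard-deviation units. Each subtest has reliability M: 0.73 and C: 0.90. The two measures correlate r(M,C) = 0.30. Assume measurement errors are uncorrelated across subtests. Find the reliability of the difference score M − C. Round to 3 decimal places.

Var(M−C) = 1 + 1 − 2·0.30 = 2 − 0.6 = 1.4.
Because errors are independent across components, Cov(Tᵢ,Tⱼ) = Cov(Xᵢ,Xⱼ); the off-diagonal part of the true-score variance is the same as above.
True-score variance = [0.73 + 0.90] − 0.6 = 1.63 − 0.6 = 1.03.
Reliability = 1.03 / 1.4 = 0.736.

0.736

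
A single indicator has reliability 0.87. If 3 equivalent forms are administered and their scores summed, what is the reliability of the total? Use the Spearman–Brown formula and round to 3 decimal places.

ρ_k = kρ / (1 + (k−1)ρ) = 3·0.87 / (1 + 2·0.87) = 2.610 / 2.740 = 0.953.

0.953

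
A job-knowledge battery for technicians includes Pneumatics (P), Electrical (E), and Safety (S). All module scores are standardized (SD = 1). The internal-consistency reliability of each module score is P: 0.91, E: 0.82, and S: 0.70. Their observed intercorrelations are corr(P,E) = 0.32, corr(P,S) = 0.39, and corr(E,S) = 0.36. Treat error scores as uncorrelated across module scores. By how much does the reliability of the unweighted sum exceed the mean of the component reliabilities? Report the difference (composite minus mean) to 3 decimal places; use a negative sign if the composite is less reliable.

0.079

Var(sum) = 3 + 2.14 = 5.14; true-score variance = 2.43 + 2.14 = 4.57; composite reliability = 0.8891.
Mean component reliability = 0.8100.
Difference = 0.8891 − 0.8100 = 0.079.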